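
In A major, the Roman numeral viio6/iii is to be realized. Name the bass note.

D#

The applied chord viio6/iii is rooted on B#: B#-D#-F#.
The figure 6 means first inversion — the third is in the bass.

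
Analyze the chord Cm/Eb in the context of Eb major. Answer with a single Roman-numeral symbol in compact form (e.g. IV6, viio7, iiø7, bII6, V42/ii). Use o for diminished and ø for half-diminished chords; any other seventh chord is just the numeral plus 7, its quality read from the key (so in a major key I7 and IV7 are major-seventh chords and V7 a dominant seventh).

The pitches C-Eb-G form a minor triad rooted on C.
In Eb major, C is the submediant; the diatonic minor triad there is vi.
With Eb in the bass the chord is in first inversion, so the figured bass is 6.

vi6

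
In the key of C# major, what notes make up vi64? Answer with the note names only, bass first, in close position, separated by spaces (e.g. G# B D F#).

E# A# C#

In C# major, scale degree 6 is A#, and the diatonic chord built there is a minor triad.
That chord is spelled A#-C#-E#.
The figured bass 64 indicates second inversion, placing the fifth (E#) in the bass: E#-A#-C#.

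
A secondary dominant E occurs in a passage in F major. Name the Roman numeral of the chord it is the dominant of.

The chord is a major triad on E.
A dominant resolves down a perfect fifth: E → A. In F major, A is scale degree 3, i.e. iii.

iii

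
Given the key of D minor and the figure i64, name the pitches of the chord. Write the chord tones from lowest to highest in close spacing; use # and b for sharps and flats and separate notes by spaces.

A D F

The numeral's case and figure indicate a minor triad. In D minor its root, the first degree, is D.
That chord is spelled D-F-A.
With the 64 figure the chord is in second inversion; from the bass A upward in close position it reads A-D-F.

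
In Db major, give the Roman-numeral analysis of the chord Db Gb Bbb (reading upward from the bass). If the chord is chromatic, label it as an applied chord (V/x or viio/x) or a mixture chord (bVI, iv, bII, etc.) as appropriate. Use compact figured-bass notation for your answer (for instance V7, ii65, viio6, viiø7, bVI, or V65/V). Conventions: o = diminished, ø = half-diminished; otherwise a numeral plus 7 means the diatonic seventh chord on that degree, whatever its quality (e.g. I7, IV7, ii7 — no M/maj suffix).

Stacked in thirds the chord is Gb-Bbb-Db: a minor triad on Gb.
Gb is the fourth degree of Db major. This is the minor subdominant, borrowed from the parallel minor.
With Db in the bass the chord is in second inversion, so the figured bass is 64.

iv64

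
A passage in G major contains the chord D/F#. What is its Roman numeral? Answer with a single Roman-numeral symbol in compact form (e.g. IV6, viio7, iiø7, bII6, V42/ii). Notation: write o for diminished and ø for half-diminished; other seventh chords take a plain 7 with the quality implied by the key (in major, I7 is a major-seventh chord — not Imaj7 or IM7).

Stacked in thirds the chord is D-F#-A: a major triad on D.
D is scale degree 5 in G major, and a major triad on that degree is written V.
With F# in the bass the chord is in first inversion, so the figured bass is 6.

V6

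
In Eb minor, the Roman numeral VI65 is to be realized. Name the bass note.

VI in Eb minor has root Cb; the chord is Cb-Eb-Gb-Bb.
The figure 65 means first inversion — the third is in the bass.

Eb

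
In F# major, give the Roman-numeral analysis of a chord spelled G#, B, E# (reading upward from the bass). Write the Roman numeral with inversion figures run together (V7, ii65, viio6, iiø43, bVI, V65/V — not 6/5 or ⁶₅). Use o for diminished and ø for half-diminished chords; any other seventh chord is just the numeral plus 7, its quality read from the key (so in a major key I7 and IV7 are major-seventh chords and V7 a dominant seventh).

Stacked in thirds the chord is E#-G#-B: a diminished triad on E#.
In F# major, E# is the leading tone; the diatonic diminished triad there is viio.
With G# in the bass the chord is in first inversion, so the figured bass is 6.

viio6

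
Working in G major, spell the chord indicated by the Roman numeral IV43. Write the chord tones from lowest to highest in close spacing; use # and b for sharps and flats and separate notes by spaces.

G B C E

The numeral's case and figure indicate a major seventh chord. In G major its root, the subdominant, is C.
Stacking thirds from C gives C-E-G-B.
With the 43 figure the chord is in second inversion; from the bass G upward in close position it reads G-B-C-E.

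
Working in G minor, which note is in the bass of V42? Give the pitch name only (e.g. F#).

V in G minor has root D; the chord is D-F#-A-C.
The figure 42 means third inversion — the seventh is in the bass.

C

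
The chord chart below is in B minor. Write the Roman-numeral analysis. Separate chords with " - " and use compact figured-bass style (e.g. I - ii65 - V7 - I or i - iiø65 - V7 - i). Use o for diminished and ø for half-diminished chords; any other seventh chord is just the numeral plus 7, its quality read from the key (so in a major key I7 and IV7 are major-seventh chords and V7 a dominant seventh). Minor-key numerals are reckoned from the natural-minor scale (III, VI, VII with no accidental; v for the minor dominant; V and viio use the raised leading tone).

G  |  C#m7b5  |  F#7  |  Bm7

VI - iiø7 - V7 - i7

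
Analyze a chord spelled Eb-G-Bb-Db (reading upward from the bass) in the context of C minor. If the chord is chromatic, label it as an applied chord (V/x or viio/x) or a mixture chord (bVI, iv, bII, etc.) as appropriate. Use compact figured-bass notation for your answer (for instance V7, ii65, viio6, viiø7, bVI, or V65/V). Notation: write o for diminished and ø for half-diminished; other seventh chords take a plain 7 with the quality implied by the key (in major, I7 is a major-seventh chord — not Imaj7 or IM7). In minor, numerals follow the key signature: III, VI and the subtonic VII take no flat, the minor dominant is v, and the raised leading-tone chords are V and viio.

V7/VI

Stacked in thirds the chord is Eb-G-Bb-Db: a dominant seventh chord on Eb.
Eb is not a diatonic chord root with this quality in C minor, but it lies a perfect fifth above Ab (VI), so the chord functions as an applied dominant of VI.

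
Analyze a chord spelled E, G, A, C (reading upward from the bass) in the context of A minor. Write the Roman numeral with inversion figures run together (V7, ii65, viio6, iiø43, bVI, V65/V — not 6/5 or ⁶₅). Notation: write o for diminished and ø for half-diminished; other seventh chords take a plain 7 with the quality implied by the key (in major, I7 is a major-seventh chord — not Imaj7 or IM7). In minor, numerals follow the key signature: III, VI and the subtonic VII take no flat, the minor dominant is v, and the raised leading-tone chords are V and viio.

i43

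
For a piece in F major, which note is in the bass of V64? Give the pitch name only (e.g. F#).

G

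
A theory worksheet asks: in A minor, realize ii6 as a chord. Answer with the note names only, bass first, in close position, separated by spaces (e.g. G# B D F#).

ii6 is the minor supertonic, borrowed from the parallel major (the Dorian ii). In A minor that root is B.
So the chord is B-D-F#.
With the 6 figure the chord is in first inversion; from the bass D upward in close position it reads D-F#-B.

D F# B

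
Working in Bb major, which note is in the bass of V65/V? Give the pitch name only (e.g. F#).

E

The applied chord V65/V is rooted on C: C-E-G-Bb.
The figure 65 means first inversion — the third is in the bass.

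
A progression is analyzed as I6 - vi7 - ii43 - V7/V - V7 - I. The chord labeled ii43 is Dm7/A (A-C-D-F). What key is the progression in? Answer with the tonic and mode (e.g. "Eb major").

The chord Dm7/A is a minor seventh chord rooted on D; its label is ii43.
If D is scale degree 2 and the mode makes that degree carry a minor seventh chord, the tonic is C and the mode is major.

C major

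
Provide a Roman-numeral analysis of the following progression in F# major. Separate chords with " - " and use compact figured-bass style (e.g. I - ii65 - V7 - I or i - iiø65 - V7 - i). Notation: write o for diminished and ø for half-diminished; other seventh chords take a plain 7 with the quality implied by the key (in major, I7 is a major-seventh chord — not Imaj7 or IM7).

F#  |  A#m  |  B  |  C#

I - iii - IV - V

F#: root F# is the tonic; major triad there is I.
A#m has root A#, degree 3 in F# major, so iii.
B: major triad on B = scale degree 4 → IV.
C#: major triad on C# = scale degree 5 → V.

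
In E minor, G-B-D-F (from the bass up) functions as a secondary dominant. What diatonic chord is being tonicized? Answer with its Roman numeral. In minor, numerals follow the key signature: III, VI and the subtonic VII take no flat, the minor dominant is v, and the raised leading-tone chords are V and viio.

The chord is a dominant seventh chord on G.
A dominant resolves down a perfect fifth: G → C. In E minor, C is scale degree 6, i.e. VI.

VI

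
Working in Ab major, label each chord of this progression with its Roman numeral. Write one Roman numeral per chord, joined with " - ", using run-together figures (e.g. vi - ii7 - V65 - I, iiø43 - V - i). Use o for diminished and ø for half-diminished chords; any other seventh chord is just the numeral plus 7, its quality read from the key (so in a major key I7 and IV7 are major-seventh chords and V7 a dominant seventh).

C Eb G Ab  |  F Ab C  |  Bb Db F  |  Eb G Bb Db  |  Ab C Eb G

C-Eb-G-Ab has root Ab, degree 1 in Ab major, so I65.
F-Ab-C: minor triad on F = scale degree 6 → vi.
Bb-Db-F: root Bb is the supertonic; minor triad there is ii.
Eb-G-Bb-Db: dominant seventh chord on Eb = scale degree 5 → V7.
Ab-C-Eb-G has root Ab, degree 1 in Ab major, so I7.

I65 - vi - ii - V7 - I7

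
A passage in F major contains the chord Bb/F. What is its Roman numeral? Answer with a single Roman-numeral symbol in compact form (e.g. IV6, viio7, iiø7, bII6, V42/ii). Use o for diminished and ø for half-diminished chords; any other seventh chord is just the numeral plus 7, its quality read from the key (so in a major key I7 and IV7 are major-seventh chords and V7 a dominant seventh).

The pitches Bb-D-F form a major triad rooted on Bb.
Bb is scale degree 4 in F major, and a major triad on that degree is written IV.
With F in the bass the chord is in second inversion, so the figured bass is 64.

IV64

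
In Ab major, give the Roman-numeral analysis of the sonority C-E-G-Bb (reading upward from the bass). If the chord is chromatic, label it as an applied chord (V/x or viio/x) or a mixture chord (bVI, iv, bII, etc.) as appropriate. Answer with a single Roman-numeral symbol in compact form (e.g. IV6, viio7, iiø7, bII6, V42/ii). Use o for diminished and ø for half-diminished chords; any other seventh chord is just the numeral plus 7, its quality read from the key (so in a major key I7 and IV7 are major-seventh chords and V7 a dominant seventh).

Stacked in thirds the chord is C-E-G-Bb: a dominant seventh chord on C.
C is not a diatonic chord root with this quality in Ab major, but it lies a perfect fifth above F (vi), so the chord functions as an applied dominant of vi.

V7/vi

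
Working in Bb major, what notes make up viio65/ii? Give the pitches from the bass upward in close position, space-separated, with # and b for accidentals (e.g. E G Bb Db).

D F Ab B

viio65/ii is a secondary leading-tone chord. The target ii is C in Bb major; the applied chord is rooted a semitone below, on B.
Building a fully diminished seventh chord on B gives B-D-F-Ab.
With the 65 figure the chord is in first inversion; from the bass D upward in close position it reads D-F-Ab-B.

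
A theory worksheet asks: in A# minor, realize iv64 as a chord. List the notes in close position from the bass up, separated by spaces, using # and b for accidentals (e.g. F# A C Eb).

In A# minor, the subdominant is D#, and the diatonic chord built there is a minor triad.
That chord is spelled D#-F#-A#.
With the 64 figure the chord is in second inversion; from the bass A# upward in close position it reads A#-D#-F#.

A# D# F#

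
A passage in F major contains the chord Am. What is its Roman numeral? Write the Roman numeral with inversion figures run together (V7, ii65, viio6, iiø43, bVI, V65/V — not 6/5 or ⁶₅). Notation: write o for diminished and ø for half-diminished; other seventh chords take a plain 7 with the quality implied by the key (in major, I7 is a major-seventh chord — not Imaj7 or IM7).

iii

The pitches A-C-E form a minor triad rooted on A.
A is scale degree 3 in F major, and a minor triad on that degree is written iii.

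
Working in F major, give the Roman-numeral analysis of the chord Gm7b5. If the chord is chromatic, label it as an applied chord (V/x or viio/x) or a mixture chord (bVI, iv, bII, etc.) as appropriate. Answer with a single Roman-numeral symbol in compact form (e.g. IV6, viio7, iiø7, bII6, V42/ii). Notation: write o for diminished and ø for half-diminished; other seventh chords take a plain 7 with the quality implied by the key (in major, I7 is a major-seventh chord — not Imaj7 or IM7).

The pitches G-Bb-Db-F form a half-diminished seventh chord rooted on G.
G is the second degree of F major. This is the half-diminished supertonic seventh, borrowed from the parallel minor.

iiø7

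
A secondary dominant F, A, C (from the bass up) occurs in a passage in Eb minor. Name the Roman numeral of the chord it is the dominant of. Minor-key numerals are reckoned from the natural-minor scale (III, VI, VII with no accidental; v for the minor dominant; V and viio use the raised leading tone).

The chord is a major triad on F.
A dominant resolves down a perfect fifth: F → Bb. In Eb minor, Bb is scale degree 5, i.e. V.

V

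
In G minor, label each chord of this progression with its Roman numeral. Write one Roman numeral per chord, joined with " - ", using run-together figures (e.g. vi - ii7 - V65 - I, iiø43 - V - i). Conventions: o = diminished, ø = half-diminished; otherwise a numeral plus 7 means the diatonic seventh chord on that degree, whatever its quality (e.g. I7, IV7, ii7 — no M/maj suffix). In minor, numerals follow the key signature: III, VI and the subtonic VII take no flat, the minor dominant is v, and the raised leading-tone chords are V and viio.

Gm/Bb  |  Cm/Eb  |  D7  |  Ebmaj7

Gm/Bb: root G is the tonic; minor triad there is i6.
Cm/Eb: minor triad on C = scale degree 4 → iv6.
D7: dominant seventh chord on D = scale degree 5 → V7.
Ebmaj7: major seventh chord on Eb = scale degree 6 → VI7.

i6 - iv6 - V7 - VI7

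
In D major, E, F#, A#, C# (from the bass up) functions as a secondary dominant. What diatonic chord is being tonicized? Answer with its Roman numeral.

vi

The chord is a dominant seventh chord on F#.
A dominant resolves down a perfect fifth: F# → B. In D major, B is scale degree 6, i.e. vi.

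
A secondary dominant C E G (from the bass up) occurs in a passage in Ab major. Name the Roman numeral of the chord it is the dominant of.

vi

The chord is a major triad on C.
A dominant resolves down a perfect fifth: C → F. In Ab major, F is scale degree 6, i.e. vi.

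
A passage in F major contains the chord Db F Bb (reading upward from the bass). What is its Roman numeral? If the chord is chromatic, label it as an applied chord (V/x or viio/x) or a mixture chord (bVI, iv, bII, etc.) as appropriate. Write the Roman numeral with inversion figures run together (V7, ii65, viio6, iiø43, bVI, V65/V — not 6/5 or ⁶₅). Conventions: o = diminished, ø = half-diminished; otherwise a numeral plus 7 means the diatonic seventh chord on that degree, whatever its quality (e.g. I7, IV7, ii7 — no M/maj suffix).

Stacked in thirds the chord is Bb-Db-F: a minor triad on Bb.
Bb is the fourth degree of F major. This is the minor subdominant, borrowed from the parallel minor.
With Db in the bass the chord is in first inversion, so the figured bass is 6.

iv6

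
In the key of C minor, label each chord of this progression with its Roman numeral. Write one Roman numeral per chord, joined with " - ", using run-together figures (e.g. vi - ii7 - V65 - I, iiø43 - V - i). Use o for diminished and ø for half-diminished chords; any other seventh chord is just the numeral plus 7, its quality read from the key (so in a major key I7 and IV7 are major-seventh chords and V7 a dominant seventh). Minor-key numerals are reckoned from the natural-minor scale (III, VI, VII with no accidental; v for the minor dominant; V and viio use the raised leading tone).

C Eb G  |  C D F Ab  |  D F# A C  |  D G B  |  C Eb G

C-Eb-G: root C is the tonic; minor triad there is i.
C-D-F-Ab: root D is the supertonic; half-diminished seventh chord there is iiø42.
D-F#-A-C is the secondary dominant of V (dominant seventh chord on D): V7/V.
D-G-B has root G, degree 5 in C minor, so V64.
C-Eb-G: root C is the tonic; minor triad there is i.

i - iiø42 - V7/V - V64 - i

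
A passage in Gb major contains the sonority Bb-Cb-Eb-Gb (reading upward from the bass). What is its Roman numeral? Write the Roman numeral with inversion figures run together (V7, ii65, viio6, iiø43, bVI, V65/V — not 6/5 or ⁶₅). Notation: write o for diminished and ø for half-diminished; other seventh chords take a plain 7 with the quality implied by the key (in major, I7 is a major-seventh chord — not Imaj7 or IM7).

IV42

Stacked in thirds the chord is Cb-Eb-Gb-Bb: a major seventh chord on Cb.
Cb is scale degree 4 in Gb major, and a major seventh chord on that degree is written IV7.
With Bb in the bass the chord is in third inversion, so the figured bass is 42.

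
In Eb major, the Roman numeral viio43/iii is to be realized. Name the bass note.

C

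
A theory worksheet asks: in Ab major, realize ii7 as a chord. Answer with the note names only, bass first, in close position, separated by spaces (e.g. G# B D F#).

Bb Db F Ab

In Ab major, the second degree is Bb, and the diatonic chord built there is a minor seventh chord.
That chord is spelled Bb-Db-F-Ab.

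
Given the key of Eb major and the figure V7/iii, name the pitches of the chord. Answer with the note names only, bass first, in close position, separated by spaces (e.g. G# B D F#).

The slash means an applied dominant: we want the dominant of iii. In Eb major, iii is G minor, and its dominant is built on D.
Building a dominant seventh chord on D gives D-F#-A-C.

D F# A C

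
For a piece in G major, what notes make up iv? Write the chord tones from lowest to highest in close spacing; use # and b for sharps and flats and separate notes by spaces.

C Eb G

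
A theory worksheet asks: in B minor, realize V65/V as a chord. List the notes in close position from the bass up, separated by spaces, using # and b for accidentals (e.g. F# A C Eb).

E# G# B C#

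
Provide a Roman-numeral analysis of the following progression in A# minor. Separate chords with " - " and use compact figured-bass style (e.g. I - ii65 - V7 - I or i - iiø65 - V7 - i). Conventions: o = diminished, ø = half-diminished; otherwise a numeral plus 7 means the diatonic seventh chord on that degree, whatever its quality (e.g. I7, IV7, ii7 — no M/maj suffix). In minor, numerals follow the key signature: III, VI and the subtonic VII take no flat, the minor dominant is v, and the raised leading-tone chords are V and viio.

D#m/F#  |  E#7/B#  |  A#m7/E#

D#m/F#: minor triad on D# = scale degree 4 → iv6.
E#7/B# has root E#, degree 5 in A# minor, so V43.
A#m7/E#: minor seventh chord on A# = scale degree 1 → i43.

iv6 - V43 - i43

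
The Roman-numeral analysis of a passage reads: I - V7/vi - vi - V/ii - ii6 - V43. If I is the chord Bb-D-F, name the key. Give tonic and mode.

Bb major

The chord Bb is a major triad rooted on Bb; its label is I.
If Bb is scale degree 1 and the mode makes that degree carry a major triad, the tonic is Bb and the mode is major.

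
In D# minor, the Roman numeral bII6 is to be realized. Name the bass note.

G#

bII in D# minor has root E; the chord is E-G#-B.
The figure 6 means first inversion — the third is in the bass.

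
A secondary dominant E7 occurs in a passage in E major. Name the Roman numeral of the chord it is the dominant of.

The chord is a dominant seventh chord on E.
A dominant resolves down a perfect fifth: E → A. In E major, A is scale degree 4, i.e. IV.

IV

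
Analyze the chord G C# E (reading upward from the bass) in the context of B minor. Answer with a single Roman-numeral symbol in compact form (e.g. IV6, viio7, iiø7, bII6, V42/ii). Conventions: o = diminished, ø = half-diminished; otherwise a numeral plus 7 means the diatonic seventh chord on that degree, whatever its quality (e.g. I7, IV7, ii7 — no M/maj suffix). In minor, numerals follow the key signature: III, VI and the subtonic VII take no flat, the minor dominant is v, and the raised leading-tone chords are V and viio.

Stacked in thirds the chord is C#-E-G: a diminished triad on C#.
C# is scale degree 2 in B minor, and a diminished triad on that degree is written iio.
With G in the bass the chord is in second inversion, so the figured bass is 64.

iio64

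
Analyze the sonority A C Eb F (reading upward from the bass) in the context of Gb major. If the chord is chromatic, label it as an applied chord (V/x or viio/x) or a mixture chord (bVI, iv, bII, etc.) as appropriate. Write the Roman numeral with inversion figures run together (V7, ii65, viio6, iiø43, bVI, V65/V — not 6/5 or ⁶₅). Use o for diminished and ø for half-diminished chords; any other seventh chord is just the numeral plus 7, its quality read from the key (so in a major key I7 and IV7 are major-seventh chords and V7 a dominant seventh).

Stacked in thirds the chord is F-A-C-Eb: a dominant seventh chord on F.
F is not a diatonic chord root with this quality in Gb major, but it lies a perfect fifth above Bb (iii), so the chord functions as an applied dominant of iii.
With A in the bass the chord is in first inversion, so the figured bass is 65.

V65/iii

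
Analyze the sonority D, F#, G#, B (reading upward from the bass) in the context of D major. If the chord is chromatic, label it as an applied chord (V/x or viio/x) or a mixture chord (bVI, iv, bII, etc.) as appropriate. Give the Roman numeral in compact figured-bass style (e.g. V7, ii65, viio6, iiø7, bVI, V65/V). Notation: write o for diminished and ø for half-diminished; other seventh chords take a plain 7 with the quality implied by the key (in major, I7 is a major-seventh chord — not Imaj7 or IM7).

viiø43/V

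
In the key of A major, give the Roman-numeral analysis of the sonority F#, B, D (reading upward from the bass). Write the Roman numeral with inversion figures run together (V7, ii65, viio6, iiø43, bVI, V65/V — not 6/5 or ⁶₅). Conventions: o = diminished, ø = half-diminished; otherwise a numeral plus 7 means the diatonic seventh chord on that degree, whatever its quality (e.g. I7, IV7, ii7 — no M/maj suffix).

ii64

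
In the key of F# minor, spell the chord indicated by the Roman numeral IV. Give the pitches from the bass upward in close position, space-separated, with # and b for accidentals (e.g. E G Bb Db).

B D# F#

IV is the major subdominant, borrowed from the parallel major. In F# minor that root is B.
So the chord is B-D#-F#, a major triad.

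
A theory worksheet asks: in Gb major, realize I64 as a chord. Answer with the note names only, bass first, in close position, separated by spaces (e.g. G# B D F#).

The numeral's case and figure indicate a major triad. In Gb major its root, scale degree 1, is Gb.
That chord is spelled Gb-Bb-Db.
The figured bass 64 indicates second inversion, placing the fifth (Db) in the bass: Db-Gb-Bb.

Db Gb Bb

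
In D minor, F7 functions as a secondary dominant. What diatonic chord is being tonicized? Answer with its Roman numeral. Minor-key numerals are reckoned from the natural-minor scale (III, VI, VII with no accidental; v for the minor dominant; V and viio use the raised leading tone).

The chord is a dominant seventh chord on F.
A dominant resolves down a perfect fifth: F → Bb. In D minor, Bb is scale degree 6, i.e. VI.

VI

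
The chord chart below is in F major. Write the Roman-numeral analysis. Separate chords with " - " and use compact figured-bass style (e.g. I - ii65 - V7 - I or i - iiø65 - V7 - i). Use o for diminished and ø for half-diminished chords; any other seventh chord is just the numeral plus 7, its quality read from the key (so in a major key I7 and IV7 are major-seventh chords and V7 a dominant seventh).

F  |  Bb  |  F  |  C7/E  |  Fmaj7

F: root F is the tonic; major triad there is I.
Bb has root Bb, degree 4 in F major, so IV.
F: root F is the tonic; major triad there is I.
C7/E: root C is the dominant; dominant seventh chord there is V65.
Fmaj7 has root F, degree 1 in F major, so I7.

I - IV - I - V65 - I7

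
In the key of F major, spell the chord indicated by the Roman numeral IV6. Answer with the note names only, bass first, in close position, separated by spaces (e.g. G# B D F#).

D F Bb

In F major, the fourth degree is Bb, and the diatonic chord built there is a major triad.
That chord is spelled Bb-D-F.
With the 6 figure the chord is in first inversion; from the bass D upward in close position it reads D-F-Bb.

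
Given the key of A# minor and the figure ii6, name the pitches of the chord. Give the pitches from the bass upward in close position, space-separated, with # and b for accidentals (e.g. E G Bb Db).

D# F## B#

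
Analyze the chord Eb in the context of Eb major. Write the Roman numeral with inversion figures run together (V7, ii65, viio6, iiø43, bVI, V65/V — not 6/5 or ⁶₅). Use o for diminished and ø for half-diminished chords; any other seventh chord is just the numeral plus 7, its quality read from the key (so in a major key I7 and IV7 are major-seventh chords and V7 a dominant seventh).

Stacked in thirds the chord is Eb-G-Bb: a major triad on Eb.
In Eb major, Eb is the tonic; the diatonic major triad there is I.

I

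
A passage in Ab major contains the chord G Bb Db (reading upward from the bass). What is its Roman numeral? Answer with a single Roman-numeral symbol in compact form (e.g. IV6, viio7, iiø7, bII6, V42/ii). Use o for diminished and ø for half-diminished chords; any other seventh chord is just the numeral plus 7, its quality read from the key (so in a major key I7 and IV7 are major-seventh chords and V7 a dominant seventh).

viio

The pitches G-Bb-Db form a diminished triad rooted on G.
G is scale degree 7 in Ab major, and a diminished triad on that degree is written viio.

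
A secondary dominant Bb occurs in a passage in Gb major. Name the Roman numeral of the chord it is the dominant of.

The chord is a major triad on Bb.
A dominant resolves down a perfect fifth: Bb → Eb. In Gb major, Eb is scale degree 6, i.e. vi.

vi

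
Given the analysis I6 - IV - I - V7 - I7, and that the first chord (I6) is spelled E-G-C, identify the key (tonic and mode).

I6 is given as E-G-C — a major triad with root C.
If C is scale degree 1 and the mode makes that degree carry a major triad, the tonic is C and the mode is major.

C major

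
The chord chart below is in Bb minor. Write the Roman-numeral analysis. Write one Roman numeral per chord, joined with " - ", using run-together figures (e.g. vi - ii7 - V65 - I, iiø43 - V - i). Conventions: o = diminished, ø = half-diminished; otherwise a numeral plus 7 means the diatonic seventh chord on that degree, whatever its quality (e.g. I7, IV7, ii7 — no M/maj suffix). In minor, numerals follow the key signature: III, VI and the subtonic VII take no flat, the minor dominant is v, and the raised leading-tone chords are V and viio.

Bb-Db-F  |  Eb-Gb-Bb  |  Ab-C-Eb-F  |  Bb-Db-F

i - iv - v65 - i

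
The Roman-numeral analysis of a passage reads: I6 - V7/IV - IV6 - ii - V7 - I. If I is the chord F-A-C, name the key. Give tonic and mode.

The chord F is a major triad rooted on F; its label is I.
If F is scale degree 1 and the mode makes that degree carry a major triad, the tonic is F and the mode is major.

F major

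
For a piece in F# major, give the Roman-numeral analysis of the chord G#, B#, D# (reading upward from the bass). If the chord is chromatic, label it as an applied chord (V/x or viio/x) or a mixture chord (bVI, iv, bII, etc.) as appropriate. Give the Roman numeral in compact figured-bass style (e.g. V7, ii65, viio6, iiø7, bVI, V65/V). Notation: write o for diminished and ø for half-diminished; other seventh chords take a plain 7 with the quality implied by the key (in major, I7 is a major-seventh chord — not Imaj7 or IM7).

V/V

The pitches G#-B#-D# form a major triad rooted on G#.
G# is not a diatonic chord root with this quality in F# major, but it lies a perfect fifth above C# (V), so the chord functions as an applied dominant of V.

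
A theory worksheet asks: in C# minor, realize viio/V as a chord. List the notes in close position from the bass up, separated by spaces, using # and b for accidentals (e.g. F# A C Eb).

F## A# C#

viio/V is a secondary leading-tone chord. The target V is G# in C# minor; the applied chord is rooted a semitone below, on F##.
Building a diminished triad on F## gives F##-A#-C#.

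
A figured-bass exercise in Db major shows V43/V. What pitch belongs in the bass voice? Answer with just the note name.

Bb

The applied chord V43/V is rooted on Eb: Eb-G-Bb-Db.
The figure 43 means second inversion — the fifth is in the bass.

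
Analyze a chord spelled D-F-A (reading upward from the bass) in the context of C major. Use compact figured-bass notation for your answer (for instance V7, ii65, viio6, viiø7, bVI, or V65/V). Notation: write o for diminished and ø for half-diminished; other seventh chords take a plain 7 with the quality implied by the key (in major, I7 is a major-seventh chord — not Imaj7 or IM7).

The pitches D-F-A form a minor triad rooted on D.
D is scale degree 2 in C major, and a minor triad on that degree is written ii.

ii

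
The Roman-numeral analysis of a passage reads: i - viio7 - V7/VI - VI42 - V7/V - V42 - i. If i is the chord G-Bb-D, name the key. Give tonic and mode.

G minor

The chord Gm is a minor triad rooted on G; its label is i.
If G is scale degree 1 and the mode makes that degree carry a minor triad, the tonic is G and the mode is minor.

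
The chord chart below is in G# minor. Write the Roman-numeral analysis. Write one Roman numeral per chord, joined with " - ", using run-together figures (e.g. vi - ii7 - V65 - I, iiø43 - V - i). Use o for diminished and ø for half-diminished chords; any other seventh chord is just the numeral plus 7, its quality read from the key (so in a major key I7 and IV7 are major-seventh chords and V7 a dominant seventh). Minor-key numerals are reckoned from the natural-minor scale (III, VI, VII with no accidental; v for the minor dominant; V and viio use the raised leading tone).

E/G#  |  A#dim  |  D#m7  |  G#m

VI6 - iio - v7 - i

E/G# has root E, degree 6 in G# minor, so VI6.
A#dim has root A#, degree 2 in G# minor, so iio.
D#m7: root D# is the dominant; minor seventh chord there is v7.
G#m: minor triad on G# = scale degree 1 → i.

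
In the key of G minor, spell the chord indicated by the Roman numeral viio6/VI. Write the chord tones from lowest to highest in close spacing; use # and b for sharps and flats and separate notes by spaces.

viio6/VI is a secondary leading-tone chord. The target VI is Eb in G minor; the applied chord is rooted a semitone below, on D.
Building a diminished triad on D gives D-F-Ab.
The figured bass 6 indicates first inversion, placing the third (F) in the bass: F-Ab-D.

F Ab D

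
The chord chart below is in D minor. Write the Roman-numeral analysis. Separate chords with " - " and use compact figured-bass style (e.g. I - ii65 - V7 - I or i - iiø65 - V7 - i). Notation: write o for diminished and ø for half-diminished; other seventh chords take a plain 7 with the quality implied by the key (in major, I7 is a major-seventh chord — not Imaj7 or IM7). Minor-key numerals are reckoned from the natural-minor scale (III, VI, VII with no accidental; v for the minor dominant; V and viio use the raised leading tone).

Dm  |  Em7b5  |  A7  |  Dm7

i - iiø7 - V7 - i7

Dm: root D is the tonic; minor triad there is i.
Em7b5 has root E, degree 2 in D minor, so iiø7.
A7: dominant seventh chord on A = scale degree 5 → V7.
Dm7 has root D, degree 1 in D minor, so i7.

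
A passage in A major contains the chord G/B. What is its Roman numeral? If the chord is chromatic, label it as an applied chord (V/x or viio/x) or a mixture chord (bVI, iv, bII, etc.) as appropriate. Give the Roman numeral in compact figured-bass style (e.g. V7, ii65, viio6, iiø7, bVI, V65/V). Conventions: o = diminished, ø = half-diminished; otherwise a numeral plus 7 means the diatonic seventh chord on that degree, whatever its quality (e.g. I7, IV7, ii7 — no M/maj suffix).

bVII6

Stacked in thirds the chord is G-B-D: a major triad on G.
G is the lowered seventh degree of A major (diatonic 7 would be G#). This is a major triad on the lowered seventh degree (the subtonic), borrowed from the parallel minor.
With B in the bass the chord is in first inversion, so the figured bass is 6.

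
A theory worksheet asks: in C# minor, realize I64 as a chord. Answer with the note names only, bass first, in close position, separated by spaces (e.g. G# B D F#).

G# C# E#

I64 is the major tonic (Picardy third), borrowed from the parallel major. In C# minor that root is C#.
So the chord is C#-E#-G#.
With the 64 figure the chord is in second inversion; from the bass G# upward in close position it reads G#-C#-E#.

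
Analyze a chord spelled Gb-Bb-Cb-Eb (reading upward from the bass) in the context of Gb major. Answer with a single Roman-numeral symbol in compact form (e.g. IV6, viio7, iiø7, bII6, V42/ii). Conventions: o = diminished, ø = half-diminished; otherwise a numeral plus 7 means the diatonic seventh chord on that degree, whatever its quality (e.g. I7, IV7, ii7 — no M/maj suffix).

The pitches Cb-Eb-Gb-Bb form a major seventh chord rooted on Cb.
Cb is scale degree 4 in Gb major, and a major seventh chord on that degree is written IV7.
With Gb in the bass the chord is in second inversion, so the figured bass is 43.

IV43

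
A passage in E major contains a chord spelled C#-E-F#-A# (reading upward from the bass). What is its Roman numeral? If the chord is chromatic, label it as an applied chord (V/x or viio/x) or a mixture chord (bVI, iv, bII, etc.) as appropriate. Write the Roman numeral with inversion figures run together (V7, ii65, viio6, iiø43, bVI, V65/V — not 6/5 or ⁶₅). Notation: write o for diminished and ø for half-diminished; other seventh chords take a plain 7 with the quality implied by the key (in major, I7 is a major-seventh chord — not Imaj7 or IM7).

The pitches F#-A#-C#-E form a dominant seventh chord rooted on F#.
F# is not a diatonic chord root with this quality in E major, but it lies a perfect fifth above B (V), so the chord functions as an applied dominant of V.
With C# in the bass the chord is in second inversion, so the figured bass is 43.

V43/V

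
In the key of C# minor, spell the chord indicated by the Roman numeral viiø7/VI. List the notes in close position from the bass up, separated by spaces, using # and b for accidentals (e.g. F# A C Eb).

G# B D F#

viiø7/VI is a secondary leading-tone chord. The target VI is A in C# minor; the applied chord is rooted a semitone below, on G#.
Building a half-diminished seventh chord on G# gives G#-B-D-F#.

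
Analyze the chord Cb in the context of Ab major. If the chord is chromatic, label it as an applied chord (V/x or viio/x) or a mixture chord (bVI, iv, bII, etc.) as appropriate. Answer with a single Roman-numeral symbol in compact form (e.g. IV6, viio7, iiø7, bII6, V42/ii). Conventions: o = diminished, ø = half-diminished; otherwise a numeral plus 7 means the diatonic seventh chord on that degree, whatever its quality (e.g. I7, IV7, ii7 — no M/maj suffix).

bIII

Stacked in thirds the chord is Cb-Eb-Gb: a major triad on Cb.
Cb is the lowered third degree of Ab major (diatonic 3 would be C). This is a major triad on the lowered third degree, borrowed from the parallel minor.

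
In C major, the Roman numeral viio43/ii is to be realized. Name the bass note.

The applied chord viio43/ii is rooted on C#: C#-E-G-Bb.
The figure 43 means second inversion — the fifth is in the bass.

G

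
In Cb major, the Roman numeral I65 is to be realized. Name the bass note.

Eb

I in Cb major has root Cb; the chord is Cb-Eb-Gb-Bb.
The figure 65 means first inversion — the third is in the bass.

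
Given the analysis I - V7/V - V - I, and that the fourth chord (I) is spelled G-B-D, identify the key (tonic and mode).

G major

The chord G is a major triad rooted on G; its label is I.
If G is scale degree 1 and the mode makes that degree carry a major triad, the tonic is G and the mode is major.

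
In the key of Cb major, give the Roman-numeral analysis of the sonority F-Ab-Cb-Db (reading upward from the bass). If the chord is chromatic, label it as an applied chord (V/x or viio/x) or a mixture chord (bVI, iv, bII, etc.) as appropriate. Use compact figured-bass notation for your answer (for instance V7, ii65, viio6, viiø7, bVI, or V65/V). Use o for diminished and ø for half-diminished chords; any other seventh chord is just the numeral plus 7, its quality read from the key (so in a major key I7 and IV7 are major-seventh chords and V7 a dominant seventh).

V65/V

The pitches Db-F-Ab-Cb form a dominant seventh chord rooted on Db.
Db is not a diatonic chord root with this quality in Cb major, but it lies a perfect fifth above Gb (V), so the chord functions as an applied dominant of V.
With F in the bass the chord is in first inversion, so the figured bass is 65.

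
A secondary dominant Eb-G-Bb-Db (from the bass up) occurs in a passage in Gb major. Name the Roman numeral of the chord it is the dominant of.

The chord is a dominant seventh chord on Eb.
A dominant resolves down a perfect fifth: Eb → Ab. In Gb major, Ab is scale degree 2, i.e. ii.

ii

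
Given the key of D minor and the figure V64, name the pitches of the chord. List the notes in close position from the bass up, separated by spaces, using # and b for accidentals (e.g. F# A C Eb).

In D minor, the fifth degree is A. The dominant is major (leading tone raised), so V is a major triad.
That chord is spelled A-C#-E.
The figured bass 64 indicates second inversion, placing the fifth (E) in the bass: E-A-C#.

E A C#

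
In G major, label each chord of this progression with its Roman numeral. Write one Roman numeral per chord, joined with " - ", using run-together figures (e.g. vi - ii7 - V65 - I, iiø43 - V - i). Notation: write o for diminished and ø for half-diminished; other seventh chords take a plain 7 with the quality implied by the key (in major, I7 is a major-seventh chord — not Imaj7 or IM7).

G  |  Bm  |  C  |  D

G: major triad on G = scale degree 1 → I.
Bm: minor triad on B = scale degree 3 → iii.
C: root C is the subdominant; major triad there is IV.
D: major triad on D = scale degree 5 → V.

I - iii - IV - V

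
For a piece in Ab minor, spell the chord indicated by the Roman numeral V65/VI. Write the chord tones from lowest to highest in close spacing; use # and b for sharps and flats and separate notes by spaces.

The slash means an applied dominant: we want the dominant of VI. In Ab minor, VI is Fb major, and its dominant is built on Cb.
Building a dominant seventh chord on Cb gives Cb-Eb-Gb-Bbb.
With the 65 figure the chord is in first inversion; from the bass Eb upward in close position it reads Eb-Gb-Bbb-Cb.

Eb Gb Bbb Cb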